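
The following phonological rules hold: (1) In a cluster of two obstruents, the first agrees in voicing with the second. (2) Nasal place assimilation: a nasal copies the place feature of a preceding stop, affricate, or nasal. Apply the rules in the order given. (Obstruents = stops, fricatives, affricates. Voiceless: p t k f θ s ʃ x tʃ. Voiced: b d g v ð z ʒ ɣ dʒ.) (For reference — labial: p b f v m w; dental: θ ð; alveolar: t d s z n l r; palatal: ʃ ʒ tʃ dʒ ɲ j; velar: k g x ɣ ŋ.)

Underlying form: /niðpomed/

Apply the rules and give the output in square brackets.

[niθpomed]

Rule 1: /ð/ before /p/ (voiceless) → [θ]
After rule 1: niθpomed
Rule 2: no segment meets the rule's conditions; no change.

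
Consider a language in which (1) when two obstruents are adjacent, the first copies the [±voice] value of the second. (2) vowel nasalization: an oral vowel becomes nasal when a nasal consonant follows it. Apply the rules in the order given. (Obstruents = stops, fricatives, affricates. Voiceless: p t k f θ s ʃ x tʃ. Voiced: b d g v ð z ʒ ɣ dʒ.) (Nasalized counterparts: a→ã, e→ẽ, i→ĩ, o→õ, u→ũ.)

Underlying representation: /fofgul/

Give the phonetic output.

[fovgul]

Rule 1: /f/ before /g/ (voiced) → [v]
After rule 1: fovgul
Rule 2: no segment meets the rule's conditions; no change.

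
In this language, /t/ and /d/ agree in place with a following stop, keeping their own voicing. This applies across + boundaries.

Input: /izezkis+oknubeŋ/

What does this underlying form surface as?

no segment meets the rule's conditions; no change.

[izezkis+oknubeŋ]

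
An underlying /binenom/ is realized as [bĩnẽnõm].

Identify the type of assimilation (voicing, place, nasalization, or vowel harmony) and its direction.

nasalization, regressive

/i/→[ĩ] /e/→[ẽ] /o/→[õ].
Each target copies a feature from the following segment, so the direction is regressive.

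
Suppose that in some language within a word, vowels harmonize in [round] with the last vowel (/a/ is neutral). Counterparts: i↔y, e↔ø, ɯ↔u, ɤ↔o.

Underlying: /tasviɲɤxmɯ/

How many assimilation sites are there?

0

No segment meets the rule's conditions.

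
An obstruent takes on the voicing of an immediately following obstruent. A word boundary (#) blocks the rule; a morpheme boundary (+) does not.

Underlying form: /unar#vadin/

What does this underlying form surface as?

no segment meets the rule's conditions; no change.

[unar#vadin]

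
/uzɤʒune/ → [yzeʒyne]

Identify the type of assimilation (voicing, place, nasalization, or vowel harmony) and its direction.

vowel harmony, regressive

/u/→[y] /ɤ/→[e] /u/→[y].
Vowels agree with the last vowel, so the harmony is regressive.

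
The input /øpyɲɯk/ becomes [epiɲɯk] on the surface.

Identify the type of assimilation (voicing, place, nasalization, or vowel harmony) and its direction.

vowel harmony, regressive

/ø/→[e] /y/→[i].
Vowels agree with the last vowel, so the harmony is regressive.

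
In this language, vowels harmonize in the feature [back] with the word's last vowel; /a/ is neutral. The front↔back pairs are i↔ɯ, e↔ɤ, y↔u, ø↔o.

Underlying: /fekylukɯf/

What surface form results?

/e/ harmonizes with /ɯ/ ([+back]) → [ɤ]
/y/ harmonizes with /ɯ/ ([+back]) → [u]

[fɤkulukɯf]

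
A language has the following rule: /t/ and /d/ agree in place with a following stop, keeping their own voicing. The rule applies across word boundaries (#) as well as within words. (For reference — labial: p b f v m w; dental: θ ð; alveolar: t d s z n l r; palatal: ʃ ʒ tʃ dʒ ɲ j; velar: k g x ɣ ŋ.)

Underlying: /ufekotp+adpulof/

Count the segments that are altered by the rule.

2

/t/ before /p/ (labial) → [p]
/d/ before /p/ (labial) → [b]
2 segments change.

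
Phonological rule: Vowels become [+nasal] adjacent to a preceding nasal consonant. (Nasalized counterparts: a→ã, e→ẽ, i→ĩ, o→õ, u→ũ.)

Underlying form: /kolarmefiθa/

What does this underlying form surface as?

/e/ after nasal /m/ → [ẽ]

[kolarmẽfiθa]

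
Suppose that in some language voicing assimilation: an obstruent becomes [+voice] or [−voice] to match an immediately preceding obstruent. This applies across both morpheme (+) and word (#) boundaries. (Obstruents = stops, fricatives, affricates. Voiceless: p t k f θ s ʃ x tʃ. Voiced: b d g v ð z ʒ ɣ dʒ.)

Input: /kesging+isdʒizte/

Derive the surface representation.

/g/ after /s/ (voiceless) → [k]
/dʒ/ after /s/ (voiceless) → [tʃ]
/t/ after /z/ (voiced) → [d]

[kesking+istʃizde]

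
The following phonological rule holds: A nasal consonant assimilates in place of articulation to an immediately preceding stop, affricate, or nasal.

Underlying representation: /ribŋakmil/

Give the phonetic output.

/ŋ/ after /b/ (labial) → [m]
/m/ after /k/ (velar) → [ŋ]

[ribmakŋil]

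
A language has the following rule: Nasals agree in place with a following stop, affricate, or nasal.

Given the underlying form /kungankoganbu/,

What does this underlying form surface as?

/n/ before /g/ (velar) → [ŋ]
/n/ before /k/ (velar) → [ŋ]
/n/ before /b/ (labial) → [m]

[kuŋgaŋkogambu]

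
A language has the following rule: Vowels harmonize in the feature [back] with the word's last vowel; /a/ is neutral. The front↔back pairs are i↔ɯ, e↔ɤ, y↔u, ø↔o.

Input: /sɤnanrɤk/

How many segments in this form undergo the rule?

0

No segment meets the rule's conditions.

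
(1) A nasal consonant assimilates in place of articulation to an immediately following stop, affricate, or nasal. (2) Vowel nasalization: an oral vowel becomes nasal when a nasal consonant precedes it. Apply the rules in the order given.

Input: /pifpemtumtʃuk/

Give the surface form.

Rule 1: /m/ before /t/ (alveolar) → [n]
Rule 1: /m/ before /tʃ/ (palatal) → [ɲ]
After rule 1: pifpentuɲtʃuk
Rule 2: no segment meets the rule's conditions; no change.

[pifpentuɲtʃuk]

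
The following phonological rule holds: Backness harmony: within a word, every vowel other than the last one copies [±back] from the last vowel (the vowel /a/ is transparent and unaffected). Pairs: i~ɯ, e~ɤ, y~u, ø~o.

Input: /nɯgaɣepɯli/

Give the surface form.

[nigaɣepili]

/ɯ/ harmonizes with /i/ ([-back]) → [i]
/ɯ/ harmonizes with /i/ ([-back]) → [i]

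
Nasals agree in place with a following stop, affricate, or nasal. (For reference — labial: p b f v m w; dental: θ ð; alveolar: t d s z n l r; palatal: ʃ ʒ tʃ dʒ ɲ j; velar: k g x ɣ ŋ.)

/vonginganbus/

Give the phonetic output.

[voŋgiŋgambus]

/n/ before /g/ (velar) → [ŋ]
/n/ before /g/ (velar) → [ŋ]
/n/ before /b/ (labial) → [m]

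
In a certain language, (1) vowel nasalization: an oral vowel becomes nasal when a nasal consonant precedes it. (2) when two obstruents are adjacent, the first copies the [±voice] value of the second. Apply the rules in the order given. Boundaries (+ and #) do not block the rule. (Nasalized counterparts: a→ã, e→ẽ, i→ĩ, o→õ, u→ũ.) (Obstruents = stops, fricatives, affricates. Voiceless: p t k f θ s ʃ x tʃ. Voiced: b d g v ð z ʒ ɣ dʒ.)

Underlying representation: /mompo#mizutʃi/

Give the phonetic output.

Rule 1: /o/ after nasal /m/ → [õ]
Rule 1: /i/ after nasal /m/ → [ĩ]
After rule 1: mõmpo#mĩzutʃi
Rule 2: no segment meets the rule's conditions; no change.

[mõmpo#mĩzutʃi]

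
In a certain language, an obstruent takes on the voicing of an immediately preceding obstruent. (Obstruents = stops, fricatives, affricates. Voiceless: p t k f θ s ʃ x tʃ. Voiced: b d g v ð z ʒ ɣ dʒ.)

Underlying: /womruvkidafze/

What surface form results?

/k/ after /v/ (voiced) → [g]
/z/ after /f/ (voiceless) → [s]

[womruvgidafse]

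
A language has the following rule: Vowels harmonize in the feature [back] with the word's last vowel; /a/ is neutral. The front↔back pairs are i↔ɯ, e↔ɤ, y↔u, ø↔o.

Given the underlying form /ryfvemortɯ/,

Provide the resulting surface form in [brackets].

/y/ harmonizes with /ɯ/ ([+back]) → [u]
/e/ harmonizes with /ɯ/ ([+back]) → [ɤ]

[rufvɤmortɯ]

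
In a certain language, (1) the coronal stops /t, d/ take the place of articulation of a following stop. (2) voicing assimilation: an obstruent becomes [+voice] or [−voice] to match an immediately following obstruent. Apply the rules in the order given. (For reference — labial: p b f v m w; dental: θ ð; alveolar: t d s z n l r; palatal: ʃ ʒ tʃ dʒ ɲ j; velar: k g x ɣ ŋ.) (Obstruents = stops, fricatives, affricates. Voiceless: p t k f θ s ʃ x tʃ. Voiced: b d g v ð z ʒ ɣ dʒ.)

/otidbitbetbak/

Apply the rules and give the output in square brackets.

Rule 1: /d/ before /b/ (labial) → [b]
Rule 1: /t/ before /b/ (labial) → [p]
Rule 1: /t/ before /b/ (labial) → [p]
After rule 1: otibbipbepbak
Rule 2: /p/ before /b/ (voiced) → [b]
Rule 2: /p/ before /b/ (voiced) → [b]

[otibbibbebbak]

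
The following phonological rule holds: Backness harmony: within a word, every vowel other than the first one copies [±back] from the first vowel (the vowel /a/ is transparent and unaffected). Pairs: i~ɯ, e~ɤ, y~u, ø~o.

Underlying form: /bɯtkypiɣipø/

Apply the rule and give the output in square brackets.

[bɯtkupɯɣɯpo]

/y/ harmonizes with /ɯ/ ([+back]) → [u]
/i/ harmonizes with /ɯ/ ([+back]) → [ɯ]
/i/ harmonizes with /ɯ/ ([+back]) → [ɯ]
/ø/ harmonizes with /ɯ/ ([+back]) → [o]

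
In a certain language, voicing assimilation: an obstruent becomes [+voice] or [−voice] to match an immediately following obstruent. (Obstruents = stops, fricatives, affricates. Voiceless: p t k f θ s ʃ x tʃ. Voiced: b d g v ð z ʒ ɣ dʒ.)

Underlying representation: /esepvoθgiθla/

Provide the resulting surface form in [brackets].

/p/ before /v/ (voiced) → [b]
/θ/ before /g/ (voiced) → [ð]

[esebvoðgiθla]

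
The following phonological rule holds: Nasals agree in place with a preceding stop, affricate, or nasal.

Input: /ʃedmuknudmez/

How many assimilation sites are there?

3

/m/ after /d/ (alveolar) → [n]
/n/ after /k/ (velar) → [ŋ]
/m/ after /d/ (alveolar) → [n]
3 segments change.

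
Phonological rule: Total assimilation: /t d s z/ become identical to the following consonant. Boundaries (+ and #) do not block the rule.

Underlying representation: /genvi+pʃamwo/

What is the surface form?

no segment meets the rule's conditions; no change.

[genvi+pʃamwo]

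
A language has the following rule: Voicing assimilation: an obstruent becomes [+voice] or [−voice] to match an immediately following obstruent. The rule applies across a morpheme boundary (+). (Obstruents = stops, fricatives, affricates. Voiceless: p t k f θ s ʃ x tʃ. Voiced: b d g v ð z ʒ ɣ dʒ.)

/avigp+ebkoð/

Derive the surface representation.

[avikp+epkoð]

/g/ before /p/ (voiceless) → [k]
/b/ before /k/ (voiceless) → [p]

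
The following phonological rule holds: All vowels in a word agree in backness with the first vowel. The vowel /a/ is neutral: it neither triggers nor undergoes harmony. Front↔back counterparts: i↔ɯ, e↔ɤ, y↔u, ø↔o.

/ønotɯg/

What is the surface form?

[ønøtig]

/o/ harmonizes with /ø/ ([-back]) → [ø]
/ɯ/ harmonizes with /ø/ ([-back]) → [i]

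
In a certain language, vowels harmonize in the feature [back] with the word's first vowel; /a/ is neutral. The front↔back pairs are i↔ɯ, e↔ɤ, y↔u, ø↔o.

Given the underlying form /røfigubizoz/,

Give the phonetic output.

/u/ harmonizes with /ø/ ([-back]) → [y]
/o/ harmonizes with /ø/ ([-back]) → [ø]

[røfigybizøz]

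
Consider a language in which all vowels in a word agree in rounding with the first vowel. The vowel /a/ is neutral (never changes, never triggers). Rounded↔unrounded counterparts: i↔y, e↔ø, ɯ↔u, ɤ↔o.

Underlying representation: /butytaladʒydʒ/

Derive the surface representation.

no segment meets the rule's conditions; no change.

[butytaladʒydʒ]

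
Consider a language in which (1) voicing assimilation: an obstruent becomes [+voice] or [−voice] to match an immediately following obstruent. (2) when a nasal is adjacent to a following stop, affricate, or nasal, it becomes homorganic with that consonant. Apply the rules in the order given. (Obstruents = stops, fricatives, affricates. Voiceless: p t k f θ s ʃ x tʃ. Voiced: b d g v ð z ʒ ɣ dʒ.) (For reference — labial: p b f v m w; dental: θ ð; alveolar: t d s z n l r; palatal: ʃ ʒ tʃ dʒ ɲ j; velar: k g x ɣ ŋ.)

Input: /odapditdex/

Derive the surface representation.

Rule 1: /p/ before /d/ (voiced) → [b]
Rule 1: /t/ before /d/ (voiced) → [d]
After rule 1: odabdiddex
Rule 2: no segment meets the rule's conditions; no change.

[odabdiddex]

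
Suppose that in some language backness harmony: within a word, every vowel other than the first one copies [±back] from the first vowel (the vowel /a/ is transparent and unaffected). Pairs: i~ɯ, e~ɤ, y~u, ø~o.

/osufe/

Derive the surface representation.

[osufɤ]

/e/ harmonizes with /o/ ([+back]) → [ɤ]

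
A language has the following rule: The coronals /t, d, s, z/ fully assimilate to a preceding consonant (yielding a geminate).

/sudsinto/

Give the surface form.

[suddinno]

/s/ after /d/ → [d] (total assimilation)
/t/ after /n/ → [n] (total assimilation)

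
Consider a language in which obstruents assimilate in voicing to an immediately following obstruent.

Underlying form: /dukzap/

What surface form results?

/k/ before /z/ (voiced) → [g]

[dugzap]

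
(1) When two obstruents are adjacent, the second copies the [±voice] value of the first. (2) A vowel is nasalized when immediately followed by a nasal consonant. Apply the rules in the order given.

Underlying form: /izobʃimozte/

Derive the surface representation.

[izobʒĩmozde]

Rule 1: /ʃ/ after /b/ (voiced) → [ʒ]
Rule 1: /t/ after /z/ (voiced) → [d]
After rule 1: izobʒimozde
Rule 2: /i/ before nasal /m/ → [ĩ]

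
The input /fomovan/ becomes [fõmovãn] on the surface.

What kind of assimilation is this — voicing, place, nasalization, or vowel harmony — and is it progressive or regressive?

nasalization, regressive

/o/→[õ] /a/→[ã].
Each target copies a feature from the following segment, so the direction is regressive.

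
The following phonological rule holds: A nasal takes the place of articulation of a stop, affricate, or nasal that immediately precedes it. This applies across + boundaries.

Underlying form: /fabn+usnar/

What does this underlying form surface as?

[fabm+usnar]

/n/ after /b/ (labial) → [m]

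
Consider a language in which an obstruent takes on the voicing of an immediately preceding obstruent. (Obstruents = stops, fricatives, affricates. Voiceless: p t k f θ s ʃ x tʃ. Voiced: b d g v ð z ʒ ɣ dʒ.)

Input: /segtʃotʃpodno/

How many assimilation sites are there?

1

/tʃ/ after /g/ (voiced) → [dʒ]
1 segment changes.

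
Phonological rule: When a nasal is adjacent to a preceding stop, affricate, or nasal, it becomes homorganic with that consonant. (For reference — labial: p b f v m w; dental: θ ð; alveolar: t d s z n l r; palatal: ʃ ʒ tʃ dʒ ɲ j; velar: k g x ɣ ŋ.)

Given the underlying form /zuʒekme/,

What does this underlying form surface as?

[zuʒekŋe]

/m/ after /k/ (velar) → [ŋ]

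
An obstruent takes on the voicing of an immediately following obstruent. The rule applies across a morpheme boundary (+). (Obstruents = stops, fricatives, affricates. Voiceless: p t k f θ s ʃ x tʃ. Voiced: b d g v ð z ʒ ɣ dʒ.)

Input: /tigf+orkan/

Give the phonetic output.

/g/ before /f/ (voiceless) → [k]

[tikf+orkan]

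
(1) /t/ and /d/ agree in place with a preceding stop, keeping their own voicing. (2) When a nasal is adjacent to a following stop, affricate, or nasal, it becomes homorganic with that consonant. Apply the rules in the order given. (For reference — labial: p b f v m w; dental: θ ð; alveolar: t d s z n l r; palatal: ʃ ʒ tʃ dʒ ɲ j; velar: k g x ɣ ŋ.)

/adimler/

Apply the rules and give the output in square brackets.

[adimler]

Rule 1: no segment meets the rule's conditions; no change.
After rule 1: adimler
Rule 2: no segment meets the rule's conditions; no change.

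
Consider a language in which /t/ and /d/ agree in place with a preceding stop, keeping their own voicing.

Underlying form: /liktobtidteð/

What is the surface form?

[likkobpidteð]

/t/ after /k/ (velar) → [k]
/t/ after /b/ (labial) → [p]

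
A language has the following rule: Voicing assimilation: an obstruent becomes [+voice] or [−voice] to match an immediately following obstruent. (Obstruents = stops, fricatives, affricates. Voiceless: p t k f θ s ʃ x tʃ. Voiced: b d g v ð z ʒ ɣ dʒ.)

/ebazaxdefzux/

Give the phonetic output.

[ebazaɣdevzux]

/x/ before /d/ (voiced) → [ɣ]
/f/ before /z/ (voiced) → [v]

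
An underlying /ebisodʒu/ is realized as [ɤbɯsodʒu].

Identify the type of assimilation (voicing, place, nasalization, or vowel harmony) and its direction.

/e/→[ɤ] /i/→[ɯ].
Vowels agree with the last vowel, so the harmony is regressive.

vowel harmony, regressive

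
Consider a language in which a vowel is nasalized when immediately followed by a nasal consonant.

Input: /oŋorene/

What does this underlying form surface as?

[õŋorẽne]

/o/ before nasal /ŋ/ → [õ]
/e/ before nasal /n/ → [ẽ]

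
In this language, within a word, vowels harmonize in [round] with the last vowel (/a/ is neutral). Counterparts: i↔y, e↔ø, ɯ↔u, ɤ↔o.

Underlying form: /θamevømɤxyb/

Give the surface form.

/e/ harmonizes with /y/ ([+round]) → [ø]
/ɤ/ harmonizes with /y/ ([+round]) → [o]

[θamøvømoxyb]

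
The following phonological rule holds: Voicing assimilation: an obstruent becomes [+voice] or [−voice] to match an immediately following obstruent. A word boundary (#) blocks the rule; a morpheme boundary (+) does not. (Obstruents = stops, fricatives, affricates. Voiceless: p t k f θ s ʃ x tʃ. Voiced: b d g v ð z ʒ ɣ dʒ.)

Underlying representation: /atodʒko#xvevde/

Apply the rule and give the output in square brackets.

[atotʃko#ɣvevde]

/dʒ/ before /k/ (voiceless) → [tʃ]
/x/ before /v/ (voiced) → [ɣ]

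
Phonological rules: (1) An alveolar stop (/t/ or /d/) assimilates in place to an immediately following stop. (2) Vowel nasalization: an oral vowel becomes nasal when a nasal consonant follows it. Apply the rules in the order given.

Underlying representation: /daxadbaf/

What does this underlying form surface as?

[daxabbaf]

Rule 1: /d/ before /b/ (labial) → [b]
After rule 1: daxabbaf
Rule 2: no segment meets the rule's conditions; no change.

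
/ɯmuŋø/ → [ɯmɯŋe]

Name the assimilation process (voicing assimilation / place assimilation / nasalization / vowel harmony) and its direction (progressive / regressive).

vowel harmony, progressive

/u/→[ɯ] /ø/→[e].
Vowels agree with the first vowel, so the harmony is progressive.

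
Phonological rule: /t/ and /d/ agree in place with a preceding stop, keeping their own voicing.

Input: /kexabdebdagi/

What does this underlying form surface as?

[kexabbebbagi]

/d/ after /b/ (labial) → [b]
/d/ after /b/ (labial) → [b]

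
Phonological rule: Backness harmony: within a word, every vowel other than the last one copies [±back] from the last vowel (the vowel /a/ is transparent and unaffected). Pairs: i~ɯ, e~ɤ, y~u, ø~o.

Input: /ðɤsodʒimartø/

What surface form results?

/ɤ/ harmonizes with /ø/ ([-back]) → [e]
/o/ harmonizes with /ø/ ([-back]) → [ø]

[ðesødʒimartø]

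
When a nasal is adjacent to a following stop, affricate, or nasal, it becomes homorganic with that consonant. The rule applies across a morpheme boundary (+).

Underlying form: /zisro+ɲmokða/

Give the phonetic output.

/ɲ/ before /m/ (labial) → [m]

[zisro+mmokða]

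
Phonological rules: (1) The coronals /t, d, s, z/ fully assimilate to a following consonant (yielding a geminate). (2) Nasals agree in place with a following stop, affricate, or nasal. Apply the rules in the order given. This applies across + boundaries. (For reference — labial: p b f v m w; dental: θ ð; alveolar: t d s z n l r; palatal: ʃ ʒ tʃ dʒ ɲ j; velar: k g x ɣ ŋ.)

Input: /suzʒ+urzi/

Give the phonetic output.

Rule 1: /z/ before /ʒ/ → [ʒ] (total assimilation)
After rule 1: suʒʒ+urzi
Rule 2: no segment meets the rule's conditions; no change.

[suʒʒ+urzi]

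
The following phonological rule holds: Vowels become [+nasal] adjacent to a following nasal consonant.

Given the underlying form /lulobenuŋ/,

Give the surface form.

[lulobẽnũŋ]

/e/ before nasal /n/ → [ẽ]
/u/ before nasal /ŋ/ → [ũ]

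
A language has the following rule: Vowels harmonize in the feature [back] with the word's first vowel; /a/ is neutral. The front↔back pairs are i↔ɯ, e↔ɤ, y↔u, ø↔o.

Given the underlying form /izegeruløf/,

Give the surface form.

/u/ harmonizes with /i/ ([-back]) → [y]

[izegeryløf]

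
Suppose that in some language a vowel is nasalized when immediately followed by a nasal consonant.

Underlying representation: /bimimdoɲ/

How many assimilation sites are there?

/i/ before nasal /m/ → [ĩ]
/i/ before nasal /m/ → [ĩ]
/o/ before nasal /ɲ/ → [õ]
3 segments change.

3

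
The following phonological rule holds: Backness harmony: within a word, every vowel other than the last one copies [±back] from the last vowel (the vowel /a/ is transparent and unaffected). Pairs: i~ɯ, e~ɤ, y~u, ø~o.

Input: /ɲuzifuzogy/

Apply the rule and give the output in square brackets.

[ɲyzifyzøgy]

/u/ harmonizes with /y/ ([-back]) → [y]
/u/ harmonizes with /y/ ([-back]) → [y]
/o/ harmonizes with /y/ ([-back]) → [ø]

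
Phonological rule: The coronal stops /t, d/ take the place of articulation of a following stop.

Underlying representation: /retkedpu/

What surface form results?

[rekkebpu]

/t/ before /k/ (velar) → [k]
/d/ before /p/ (labial) → [b]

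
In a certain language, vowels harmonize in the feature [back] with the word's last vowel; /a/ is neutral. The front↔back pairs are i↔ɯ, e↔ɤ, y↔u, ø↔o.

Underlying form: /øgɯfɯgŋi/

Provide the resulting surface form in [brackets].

/ɯ/ harmonizes with /i/ ([-back]) → [i]
/ɯ/ harmonizes with /i/ ([-back]) → [i]

[øgifigŋi]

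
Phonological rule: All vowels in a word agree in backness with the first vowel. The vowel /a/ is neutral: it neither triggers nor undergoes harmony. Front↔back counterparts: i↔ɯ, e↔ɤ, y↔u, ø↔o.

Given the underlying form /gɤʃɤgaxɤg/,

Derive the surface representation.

[gɤʃɤgaxɤg]

no segment meets the rule's conditions; no change.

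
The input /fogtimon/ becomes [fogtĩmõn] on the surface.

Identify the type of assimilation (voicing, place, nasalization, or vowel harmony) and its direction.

/i/→[ĩ] /o/→[õ].
Each target copies a feature from the following segment, so the direction is regressive.

nasalization, regressive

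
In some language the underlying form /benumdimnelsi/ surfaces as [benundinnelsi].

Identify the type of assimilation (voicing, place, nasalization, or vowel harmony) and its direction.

place assimilation, regressive

/m/→[n] /m/→[n].
Each target copies a feature from the following segment, so the direction is regressive.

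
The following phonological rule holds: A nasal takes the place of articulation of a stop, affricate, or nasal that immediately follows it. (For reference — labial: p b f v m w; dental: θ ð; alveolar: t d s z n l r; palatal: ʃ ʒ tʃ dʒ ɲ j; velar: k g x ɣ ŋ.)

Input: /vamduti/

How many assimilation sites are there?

/m/ before /d/ (alveolar) → [n]
1 segment changes.

1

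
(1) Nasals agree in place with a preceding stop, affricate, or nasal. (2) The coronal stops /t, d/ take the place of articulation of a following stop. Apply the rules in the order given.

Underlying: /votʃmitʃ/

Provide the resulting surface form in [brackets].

[votʃɲitʃ]

Rule 1: /m/ after /tʃ/ (palatal) → [ɲ]
After rule 1: votʃɲitʃ
Rule 2: no segment meets the rule's conditions; no change.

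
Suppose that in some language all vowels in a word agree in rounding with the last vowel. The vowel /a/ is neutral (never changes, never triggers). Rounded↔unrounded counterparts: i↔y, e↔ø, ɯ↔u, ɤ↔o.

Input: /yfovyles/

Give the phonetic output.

/y/ harmonizes with /e/ ([-round]) → [i]
/o/ harmonizes with /e/ ([-round]) → [ɤ]
/y/ harmonizes with /e/ ([-round]) → [i]

[ifɤviles]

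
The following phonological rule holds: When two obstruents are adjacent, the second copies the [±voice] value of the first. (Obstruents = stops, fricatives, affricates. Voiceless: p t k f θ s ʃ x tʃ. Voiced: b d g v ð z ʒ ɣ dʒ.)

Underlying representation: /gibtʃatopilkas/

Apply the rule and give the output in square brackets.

/tʃ/ after /b/ (voiced) → [dʒ]

[gibdʒatopilkas]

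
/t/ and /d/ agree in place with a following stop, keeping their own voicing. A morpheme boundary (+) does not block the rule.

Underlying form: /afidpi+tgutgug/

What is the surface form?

/d/ before /p/ (labial) → [b]
/t/ before /g/ (velar) → [k]
/t/ before /g/ (velar) → [k]

[afibpi+kgukgug]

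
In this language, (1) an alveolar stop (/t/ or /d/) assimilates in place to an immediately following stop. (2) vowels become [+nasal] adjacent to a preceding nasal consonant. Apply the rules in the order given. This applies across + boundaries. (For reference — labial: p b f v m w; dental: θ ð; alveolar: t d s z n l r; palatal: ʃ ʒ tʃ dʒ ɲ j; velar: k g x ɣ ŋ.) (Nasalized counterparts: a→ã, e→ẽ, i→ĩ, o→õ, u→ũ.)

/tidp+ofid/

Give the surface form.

Rule 1: /d/ before /p/ (labial) → [b]
After rule 1: tibp+ofid
Rule 2: no segment meets the rule's conditions; no change.

[tibp+ofid]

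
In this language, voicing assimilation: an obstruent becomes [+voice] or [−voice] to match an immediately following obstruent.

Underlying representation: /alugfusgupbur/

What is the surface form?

/g/ before /f/ (voiceless) → [k]
/s/ before /g/ (voiced) → [z]
/p/ before /b/ (voiced) → [b]

[alukfuzgubbur]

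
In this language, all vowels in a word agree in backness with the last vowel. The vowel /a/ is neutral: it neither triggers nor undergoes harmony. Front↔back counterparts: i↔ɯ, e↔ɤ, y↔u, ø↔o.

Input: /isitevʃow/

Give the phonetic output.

/i/ harmonizes with /o/ ([+back]) → [ɯ]
/i/ harmonizes with /o/ ([+back]) → [ɯ]
/e/ harmonizes with /o/ ([+back]) → [ɤ]

[ɯsɯtɤvʃow]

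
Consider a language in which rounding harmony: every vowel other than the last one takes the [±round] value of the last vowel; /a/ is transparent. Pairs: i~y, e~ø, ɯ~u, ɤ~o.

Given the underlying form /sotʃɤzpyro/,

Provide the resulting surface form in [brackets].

[sotʃozpyro]

/ɤ/ harmonizes with /o/ ([+round]) → [o]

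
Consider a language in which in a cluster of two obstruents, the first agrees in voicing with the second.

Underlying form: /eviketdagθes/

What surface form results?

/t/ before /d/ (voiced) → [d]
/g/ before /θ/ (voiceless) → [k]

[evikeddakθes]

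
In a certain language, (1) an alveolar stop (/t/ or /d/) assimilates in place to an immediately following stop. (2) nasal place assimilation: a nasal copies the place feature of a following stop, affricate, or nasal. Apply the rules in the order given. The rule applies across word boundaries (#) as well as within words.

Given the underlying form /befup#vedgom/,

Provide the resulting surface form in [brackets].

[befup#veggom]

Rule 1: /d/ before /g/ (velar) → [g]
After rule 1: befup#veggom
Rule 2: no segment meets the rule's conditions; no change.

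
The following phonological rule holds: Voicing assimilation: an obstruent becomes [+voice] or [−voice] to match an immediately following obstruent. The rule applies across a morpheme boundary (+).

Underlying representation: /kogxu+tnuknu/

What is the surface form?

[kokxu+tnuknu]

/g/ before /x/ (voiceless) → [k]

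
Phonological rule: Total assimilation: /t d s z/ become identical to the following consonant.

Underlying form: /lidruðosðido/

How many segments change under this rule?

/d/ before /r/ → [r] (total assimilation)
/s/ before /ð/ → [ð] (total assimilation)
2 segments change.

2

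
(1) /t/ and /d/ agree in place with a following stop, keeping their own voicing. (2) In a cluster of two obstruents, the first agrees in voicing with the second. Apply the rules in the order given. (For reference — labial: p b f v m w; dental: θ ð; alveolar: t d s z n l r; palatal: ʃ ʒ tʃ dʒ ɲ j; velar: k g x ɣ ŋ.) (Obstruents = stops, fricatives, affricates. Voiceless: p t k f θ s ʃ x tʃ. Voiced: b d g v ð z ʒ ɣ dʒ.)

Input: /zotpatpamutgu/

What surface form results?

Rule 1: /t/ before /p/ (labial) → [p]
Rule 1: /t/ before /p/ (labial) → [p]
Rule 1: /t/ before /g/ (velar) → [k]
After rule 1: zoppappamukgu
Rule 2: /k/ before /g/ (voiced) → [g]

[zoppappamuggu]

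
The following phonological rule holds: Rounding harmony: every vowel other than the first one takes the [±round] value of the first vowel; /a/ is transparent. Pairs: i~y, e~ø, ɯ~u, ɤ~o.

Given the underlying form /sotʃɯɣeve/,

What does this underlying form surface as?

[sotʃuɣøvø]

/ɯ/ harmonizes with /o/ ([+round]) → [u]
/e/ harmonizes with /o/ ([+round]) → [ø]
/e/ harmonizes with /o/ ([+round]) → [ø]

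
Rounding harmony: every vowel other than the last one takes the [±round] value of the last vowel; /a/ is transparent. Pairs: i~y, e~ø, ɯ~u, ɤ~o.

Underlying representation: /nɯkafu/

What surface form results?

[nukafu]

/ɯ/ harmonizes with /u/ ([+round]) → [u]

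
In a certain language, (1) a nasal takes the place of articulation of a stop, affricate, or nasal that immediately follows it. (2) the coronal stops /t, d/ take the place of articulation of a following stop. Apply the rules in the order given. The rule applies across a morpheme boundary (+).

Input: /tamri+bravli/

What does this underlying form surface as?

[tamri+bravli]

Rule 1: no segment meets the rule's conditions; no change.
After rule 1: tamri+bravli
Rule 2: no segment meets the rule's conditions; no change.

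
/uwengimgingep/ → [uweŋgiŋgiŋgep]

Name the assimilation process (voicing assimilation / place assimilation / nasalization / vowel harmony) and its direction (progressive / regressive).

/n/→[ŋ] /m/→[ŋ] /n/→[ŋ].
Each target copies a feature from the following segment, so the direction is regressive.

place assimilation, regressive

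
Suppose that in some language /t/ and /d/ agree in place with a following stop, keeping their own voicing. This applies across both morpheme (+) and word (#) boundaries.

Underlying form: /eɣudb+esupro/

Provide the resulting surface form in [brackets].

[eɣubb+esupro]

/d/ before /b/ (labial) → [b]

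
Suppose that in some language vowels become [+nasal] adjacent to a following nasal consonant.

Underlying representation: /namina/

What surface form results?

/a/ before nasal /m/ → [ã]
/i/ before nasal /n/ → [ĩ]

[nãmĩna]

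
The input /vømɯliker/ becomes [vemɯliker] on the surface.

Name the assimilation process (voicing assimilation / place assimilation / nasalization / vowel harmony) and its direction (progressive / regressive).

/ø/→[e].
Vowels agree with the last vowel, so the harmony is regressive.

vowel harmony, regressive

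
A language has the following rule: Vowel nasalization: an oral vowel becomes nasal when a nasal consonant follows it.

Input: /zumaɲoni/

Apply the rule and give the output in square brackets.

[zũmãɲõni]

/u/ before nasal /m/ → [ũ]
/a/ before nasal /ɲ/ → [ã]
/o/ before nasal /n/ → [õ]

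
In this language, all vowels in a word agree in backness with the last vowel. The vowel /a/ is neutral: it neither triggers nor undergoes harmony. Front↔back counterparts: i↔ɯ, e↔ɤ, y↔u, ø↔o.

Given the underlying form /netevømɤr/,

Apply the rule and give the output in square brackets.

/e/ harmonizes with /ɤ/ ([+back]) → [ɤ]
/e/ harmonizes with /ɤ/ ([+back]) → [ɤ]
/ø/ harmonizes with /ɤ/ ([+back]) → [o]

[nɤtɤvomɤr]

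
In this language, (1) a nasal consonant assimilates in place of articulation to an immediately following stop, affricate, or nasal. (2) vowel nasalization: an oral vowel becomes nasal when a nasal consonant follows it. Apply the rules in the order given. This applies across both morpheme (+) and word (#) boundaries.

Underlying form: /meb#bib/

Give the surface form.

[meb#bib]

Rule 1: no segment meets the rule's conditions; no change.
After rule 1: meb#bib
Rule 2: no segment meets the rule's conditions; no change.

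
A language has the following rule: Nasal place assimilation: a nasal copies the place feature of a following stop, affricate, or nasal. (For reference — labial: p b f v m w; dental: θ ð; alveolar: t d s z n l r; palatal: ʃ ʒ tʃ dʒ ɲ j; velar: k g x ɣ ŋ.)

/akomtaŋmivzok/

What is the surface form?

/m/ before /t/ (alveolar) → [n]
/ŋ/ before /m/ (labial) → [m]

[akontammivzok]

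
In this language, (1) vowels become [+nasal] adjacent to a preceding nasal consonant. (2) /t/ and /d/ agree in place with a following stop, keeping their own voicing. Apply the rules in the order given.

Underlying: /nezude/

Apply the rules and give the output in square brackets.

[nẽzude]

Rule 1: /e/ after nasal /n/ → [ẽ]
After rule 1: nẽzude
Rule 2: no segment meets the rule's conditions; no change.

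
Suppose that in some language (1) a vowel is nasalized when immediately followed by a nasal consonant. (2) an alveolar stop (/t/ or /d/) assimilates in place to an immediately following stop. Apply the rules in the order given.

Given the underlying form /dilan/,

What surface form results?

[dilãn]

Rule 1: /a/ before nasal /n/ → [ã]
After rule 1: dilãn
Rule 2: no segment meets the rule's conditions; no change.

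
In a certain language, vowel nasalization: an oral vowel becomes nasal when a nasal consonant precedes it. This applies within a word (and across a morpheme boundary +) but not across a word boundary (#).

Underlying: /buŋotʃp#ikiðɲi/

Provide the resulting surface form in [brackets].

[buŋõtʃp#ikiðɲĩ]

/o/ after nasal /ŋ/ → [õ]
/i/ after nasal /ɲ/ → [ĩ]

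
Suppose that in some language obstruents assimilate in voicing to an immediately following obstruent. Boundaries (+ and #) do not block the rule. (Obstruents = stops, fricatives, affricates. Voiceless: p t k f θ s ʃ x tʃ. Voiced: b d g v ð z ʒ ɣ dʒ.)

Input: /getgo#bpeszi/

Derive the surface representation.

/t/ before /g/ (voiced) → [d]
/b/ before /p/ (voiceless) → [p]
/s/ before /z/ (voiced) → [z]

[gedgo#ppezzi]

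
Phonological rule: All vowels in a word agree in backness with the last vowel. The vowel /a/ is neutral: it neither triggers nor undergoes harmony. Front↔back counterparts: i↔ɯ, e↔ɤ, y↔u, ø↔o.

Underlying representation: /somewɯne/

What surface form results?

/o/ harmonizes with /e/ ([-back]) → [ø]
/ɯ/ harmonizes with /e/ ([-back]) → [i]

[sømewine]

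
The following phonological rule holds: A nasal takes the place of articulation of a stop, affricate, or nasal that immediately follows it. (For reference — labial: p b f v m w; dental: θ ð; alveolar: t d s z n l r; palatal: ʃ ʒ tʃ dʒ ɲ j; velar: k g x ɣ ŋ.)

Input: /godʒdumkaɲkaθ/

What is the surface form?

/m/ before /k/ (velar) → [ŋ]
/ɲ/ before /k/ (velar) → [ŋ]

[godʒduŋkaŋkaθ]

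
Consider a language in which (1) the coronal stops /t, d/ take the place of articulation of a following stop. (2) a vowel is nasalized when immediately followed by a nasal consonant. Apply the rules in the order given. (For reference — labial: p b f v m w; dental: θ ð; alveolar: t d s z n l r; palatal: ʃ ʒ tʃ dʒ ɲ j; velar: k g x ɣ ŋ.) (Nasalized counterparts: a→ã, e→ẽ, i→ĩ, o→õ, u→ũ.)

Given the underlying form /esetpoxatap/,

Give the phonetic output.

Rule 1: /t/ before /p/ (labial) → [p]
After rule 1: eseppoxatap
Rule 2: no segment meets the rule's conditions; no change.

[eseppoxatap]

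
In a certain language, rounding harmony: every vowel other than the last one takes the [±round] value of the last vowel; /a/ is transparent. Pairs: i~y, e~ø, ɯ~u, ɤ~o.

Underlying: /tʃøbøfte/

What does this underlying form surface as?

/ø/ harmonizes with /e/ ([-round]) → [e]
/ø/ harmonizes with /e/ ([-round]) → [e]

[tʃebefte]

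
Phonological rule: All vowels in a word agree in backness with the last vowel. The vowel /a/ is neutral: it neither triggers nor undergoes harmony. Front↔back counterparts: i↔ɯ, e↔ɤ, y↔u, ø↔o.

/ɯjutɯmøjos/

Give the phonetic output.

[ɯjutɯmojos]

/ø/ harmonizes with /o/ ([+back]) → [o]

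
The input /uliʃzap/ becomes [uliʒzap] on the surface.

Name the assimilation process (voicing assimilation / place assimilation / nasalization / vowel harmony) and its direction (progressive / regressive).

voicing assimilation, regressive

/ʃ/→[ʒ].
Each target copies a feature from the following segment, so the direction is regressive.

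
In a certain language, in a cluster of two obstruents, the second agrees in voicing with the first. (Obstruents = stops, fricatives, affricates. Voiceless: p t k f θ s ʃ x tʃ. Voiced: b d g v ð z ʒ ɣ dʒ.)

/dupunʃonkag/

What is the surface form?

no segment meets the rule's conditions; no change.

[dupunʃonkag]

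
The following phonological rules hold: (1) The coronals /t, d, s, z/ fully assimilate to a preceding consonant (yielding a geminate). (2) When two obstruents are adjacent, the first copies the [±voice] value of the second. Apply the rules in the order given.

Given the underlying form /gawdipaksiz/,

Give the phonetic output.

[gawwipakkiz]

Rule 1: /d/ after /w/ → [w] (total assimilation)
Rule 1: /s/ after /k/ → [k] (total assimilation)
After rule 1: gawwipakkiz
Rule 2: no segment meets the rule's conditions; no change.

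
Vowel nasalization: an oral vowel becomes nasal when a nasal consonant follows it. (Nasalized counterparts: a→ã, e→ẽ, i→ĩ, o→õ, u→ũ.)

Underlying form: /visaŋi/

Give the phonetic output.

[visãŋi]

/a/ before nasal /ŋ/ → [ã]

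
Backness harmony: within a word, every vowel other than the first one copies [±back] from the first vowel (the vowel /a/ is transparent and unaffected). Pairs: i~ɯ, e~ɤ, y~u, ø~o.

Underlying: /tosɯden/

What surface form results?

[tosɯdɤn]

/e/ harmonizes with /o/ ([+back]) → [ɤ]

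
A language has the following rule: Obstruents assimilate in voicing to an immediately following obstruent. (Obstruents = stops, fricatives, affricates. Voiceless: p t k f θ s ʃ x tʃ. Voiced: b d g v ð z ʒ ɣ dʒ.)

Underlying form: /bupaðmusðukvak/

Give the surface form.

/s/ before /ð/ (voiced) → [z]
/k/ before /v/ (voiced) → [g]

[bupaðmuzðugvak]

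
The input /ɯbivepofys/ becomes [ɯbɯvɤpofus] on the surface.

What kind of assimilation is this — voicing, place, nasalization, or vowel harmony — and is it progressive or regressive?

vowel harmony, progressive

/i/→[ɯ] /e/→[ɤ] /y/→[u].
Vowels agree with the first vowel, so the harmony is progressive.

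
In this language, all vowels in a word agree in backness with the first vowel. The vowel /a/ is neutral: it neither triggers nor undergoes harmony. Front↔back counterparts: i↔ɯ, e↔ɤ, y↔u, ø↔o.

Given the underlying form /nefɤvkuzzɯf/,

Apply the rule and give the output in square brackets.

/ɤ/ harmonizes with /e/ ([-back]) → [e]
/u/ harmonizes with /e/ ([-back]) → [y]
/ɯ/ harmonizes with /e/ ([-back]) → [i]

[nefevkyzzif]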